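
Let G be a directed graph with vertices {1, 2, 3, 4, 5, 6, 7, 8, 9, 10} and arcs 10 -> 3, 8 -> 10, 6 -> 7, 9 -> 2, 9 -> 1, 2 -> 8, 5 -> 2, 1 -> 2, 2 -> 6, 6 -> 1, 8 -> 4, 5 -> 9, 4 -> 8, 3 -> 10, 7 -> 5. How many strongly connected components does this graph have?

{1, 2, 5, 6, 7, 9} are all mutually reachable — one SCC of size 6.
{3, 10} are all mutually reachable — one SCC of size 2.
{4, 8} are all mutually reachable — one SCC of size 2.
That gives 3 strongly connected components.

3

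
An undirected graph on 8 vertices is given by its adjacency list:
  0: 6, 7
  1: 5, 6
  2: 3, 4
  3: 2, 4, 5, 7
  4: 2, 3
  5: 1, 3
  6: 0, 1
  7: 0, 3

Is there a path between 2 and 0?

Yes

From 2 we can reach 0, 1, 2, 3, 4, 5, 6, 7, which includes 0.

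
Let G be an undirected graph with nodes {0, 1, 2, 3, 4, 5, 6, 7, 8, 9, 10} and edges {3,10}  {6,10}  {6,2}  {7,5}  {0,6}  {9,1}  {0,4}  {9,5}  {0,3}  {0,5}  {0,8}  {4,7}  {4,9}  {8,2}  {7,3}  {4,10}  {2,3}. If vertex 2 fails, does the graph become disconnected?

No

Deleting 2 leaves 1 component (was 1) (its neighbors 3, 6, 8 remain connected to each other), so 2 is not a cut vertex.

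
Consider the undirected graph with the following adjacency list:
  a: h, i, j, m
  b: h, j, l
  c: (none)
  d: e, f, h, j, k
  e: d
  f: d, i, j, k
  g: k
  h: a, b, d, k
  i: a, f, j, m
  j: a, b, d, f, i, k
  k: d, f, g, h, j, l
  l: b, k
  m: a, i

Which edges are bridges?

The edges on the cycle i-a-m-i are not bridges since each lies on that cycle.
But removing k-g disconnects k from g; removing d-e disconnects d from e — these are bridges.

d-e, g-k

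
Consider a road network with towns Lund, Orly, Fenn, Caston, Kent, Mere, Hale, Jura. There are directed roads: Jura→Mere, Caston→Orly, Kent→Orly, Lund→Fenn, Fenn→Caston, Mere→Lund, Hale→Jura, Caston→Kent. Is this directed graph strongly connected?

No

There is no directed path from Orly to Caston, so the graph is not strongly connected.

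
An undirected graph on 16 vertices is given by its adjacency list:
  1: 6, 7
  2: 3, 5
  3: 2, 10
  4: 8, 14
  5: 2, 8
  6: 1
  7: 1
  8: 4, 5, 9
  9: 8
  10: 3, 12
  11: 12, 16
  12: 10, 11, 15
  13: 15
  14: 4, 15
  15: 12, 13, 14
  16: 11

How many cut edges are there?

6

The edges on the cycle 5-8-4-14-15-12-10-3-2-5 are not bridges since each lies on that cycle.
But removing 11-16 disconnects 11 from 16; removing 8-9 disconnects 8 from 9; removing 6-1 disconnects 6 from 1; removing 15-13 disconnects 15 from 13 — these are bridges.
In total 6 edges are bridges.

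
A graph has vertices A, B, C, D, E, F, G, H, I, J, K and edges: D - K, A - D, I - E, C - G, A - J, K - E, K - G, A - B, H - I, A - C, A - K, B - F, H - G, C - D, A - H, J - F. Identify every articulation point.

A

Removing A increases the component count from 1 to 2, so A is a cut vertex.
By contrast removing C leaves 1 component; it is not a cut vertex. No other vertex is a cut vertex either.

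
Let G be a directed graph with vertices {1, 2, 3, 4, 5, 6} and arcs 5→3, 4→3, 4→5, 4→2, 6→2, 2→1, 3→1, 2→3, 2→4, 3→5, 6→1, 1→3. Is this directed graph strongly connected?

There is no directed path from 2 to 6, so the graph is not strongly connected.

No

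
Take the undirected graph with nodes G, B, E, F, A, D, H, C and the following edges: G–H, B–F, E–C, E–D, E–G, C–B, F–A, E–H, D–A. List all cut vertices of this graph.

Removing E increases the component count from 1 to 2, so E is a cut vertex.
By contrast removing G leaves 1 component; it is not a cut vertex. No other vertex is a cut vertex either.

E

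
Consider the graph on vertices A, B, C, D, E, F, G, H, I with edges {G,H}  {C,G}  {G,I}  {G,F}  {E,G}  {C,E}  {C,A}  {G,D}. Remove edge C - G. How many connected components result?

2

C and G are still connected via C-E-G, so the component count stays at 2.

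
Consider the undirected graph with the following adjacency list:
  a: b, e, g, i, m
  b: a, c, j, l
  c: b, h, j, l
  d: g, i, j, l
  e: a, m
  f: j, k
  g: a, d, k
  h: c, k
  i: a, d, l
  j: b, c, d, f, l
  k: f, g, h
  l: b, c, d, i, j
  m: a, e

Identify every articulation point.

a

Removing a increases the component count from 1 to 2, so a is a cut vertex.
By contrast removing f leaves 1 component; it is not a cut vertex. No other vertex is a cut vertex either.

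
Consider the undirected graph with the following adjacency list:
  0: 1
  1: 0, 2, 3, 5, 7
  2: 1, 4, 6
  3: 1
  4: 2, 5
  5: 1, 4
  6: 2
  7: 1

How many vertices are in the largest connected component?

8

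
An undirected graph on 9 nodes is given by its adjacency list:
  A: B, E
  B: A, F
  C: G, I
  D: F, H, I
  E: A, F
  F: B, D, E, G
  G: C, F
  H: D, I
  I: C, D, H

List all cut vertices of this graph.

Removing F increases the component count from 1 to 2, so F is a cut vertex.
By contrast removing G leaves 1 component; it is not a cut vertex. No other vertex is a cut vertex either.

F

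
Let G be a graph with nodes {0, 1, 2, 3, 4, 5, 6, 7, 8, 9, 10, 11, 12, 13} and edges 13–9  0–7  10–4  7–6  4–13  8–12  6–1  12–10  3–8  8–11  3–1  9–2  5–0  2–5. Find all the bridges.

11-8

The edges on the cycle 3-8-12-10-4-13-9-2-5-0-7-6-1-3 are not bridges since each lies on that cycle.
But removing 8–11 disconnects 8 from 11 — this is a bridge.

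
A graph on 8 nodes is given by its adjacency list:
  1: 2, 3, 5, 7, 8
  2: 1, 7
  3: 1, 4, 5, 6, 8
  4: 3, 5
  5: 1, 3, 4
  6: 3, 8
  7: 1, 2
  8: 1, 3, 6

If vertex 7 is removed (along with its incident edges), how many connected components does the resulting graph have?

1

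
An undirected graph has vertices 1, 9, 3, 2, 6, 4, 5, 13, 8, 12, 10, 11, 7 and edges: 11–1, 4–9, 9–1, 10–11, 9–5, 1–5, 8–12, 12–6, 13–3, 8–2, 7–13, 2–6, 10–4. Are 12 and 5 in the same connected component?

No

The component containing 12 is {2, 6, 8, 12}, and 5 is not in it.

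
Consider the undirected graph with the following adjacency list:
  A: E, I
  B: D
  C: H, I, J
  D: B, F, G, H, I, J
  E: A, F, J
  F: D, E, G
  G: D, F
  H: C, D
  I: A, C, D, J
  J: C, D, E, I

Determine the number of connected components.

Starting from A we can reach A, B, C, D, E, F, G, H, I, J. That is one component of size 10.
Total: 1 component.

1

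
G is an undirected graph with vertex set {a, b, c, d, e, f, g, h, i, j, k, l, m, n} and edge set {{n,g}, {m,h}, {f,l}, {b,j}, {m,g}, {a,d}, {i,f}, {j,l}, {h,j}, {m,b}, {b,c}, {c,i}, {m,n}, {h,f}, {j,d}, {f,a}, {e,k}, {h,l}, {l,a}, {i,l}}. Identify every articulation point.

Removing m increases the component count from 2 to 3, so m is a cut vertex.
By contrast removing h leaves 2 components; it is not a cut vertex. No other vertex is a cut vertex either.

m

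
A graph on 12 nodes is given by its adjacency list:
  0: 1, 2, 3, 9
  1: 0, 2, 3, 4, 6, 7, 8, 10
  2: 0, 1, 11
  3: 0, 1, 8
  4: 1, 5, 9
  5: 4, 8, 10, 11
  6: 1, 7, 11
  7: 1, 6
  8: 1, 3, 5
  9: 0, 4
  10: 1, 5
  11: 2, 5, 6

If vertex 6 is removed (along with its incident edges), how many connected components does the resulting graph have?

With 6 gone, the remaining components are: {0, 1, 2, 3, 4, 5, 7, 8, 9, 10, 11}.
That is 1 component.

1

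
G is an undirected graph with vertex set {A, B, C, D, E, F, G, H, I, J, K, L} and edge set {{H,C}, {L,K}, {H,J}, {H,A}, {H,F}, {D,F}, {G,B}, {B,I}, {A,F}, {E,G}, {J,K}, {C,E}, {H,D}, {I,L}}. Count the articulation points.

Removing H increases the component count from 1 to 2, so H is a cut vertex.
By contrast removing F leaves 1 component; it is not a cut vertex. No other vertex is a cut vertex either.

1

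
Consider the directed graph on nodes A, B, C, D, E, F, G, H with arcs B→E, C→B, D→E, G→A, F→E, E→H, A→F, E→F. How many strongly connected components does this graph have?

7

{E, F} are all mutually reachable — one SCC of size 2.
{H} is an SCC by itself.
{D} is an SCC by itself.
{A} is an SCC by itself.
{C} is an SCC by itself.
(and 2 more singleton SCCs)
That gives 7 strongly connected components.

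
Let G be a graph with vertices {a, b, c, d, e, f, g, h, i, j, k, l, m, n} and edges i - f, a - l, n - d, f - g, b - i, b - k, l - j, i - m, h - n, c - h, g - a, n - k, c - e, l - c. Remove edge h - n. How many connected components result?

1

h and n are still connected via h-c-l-a-g-f-i-b-k-n, so the component count stays at 1.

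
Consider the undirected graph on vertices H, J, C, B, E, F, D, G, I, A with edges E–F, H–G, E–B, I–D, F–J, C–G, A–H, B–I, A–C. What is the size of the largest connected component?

6

Starting from A we can reach A, C, G, H. That is one component of size 4.
Starting from B we can reach B, D, E, F, I, J. That is one component of size 6.
The largest has 6 vertices.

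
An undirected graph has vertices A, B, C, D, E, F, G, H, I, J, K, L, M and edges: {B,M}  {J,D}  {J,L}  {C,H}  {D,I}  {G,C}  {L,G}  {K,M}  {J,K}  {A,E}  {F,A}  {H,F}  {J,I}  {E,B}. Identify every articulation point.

Removing J increases the component count from 1 to 2, so J is a cut vertex.
By contrast removing I leaves 1 component; it is not a cut vertex. No other vertex is a cut vertex either.

J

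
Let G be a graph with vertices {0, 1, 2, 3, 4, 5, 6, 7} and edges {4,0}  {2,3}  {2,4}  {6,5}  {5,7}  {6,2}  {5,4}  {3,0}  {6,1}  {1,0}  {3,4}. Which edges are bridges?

5-7

The edges on the cycle 6-2-3-4-0-1-6 are not bridges since each lies on that cycle.
But removing 5 - 7 disconnects 5 from 7 — this is a bridge.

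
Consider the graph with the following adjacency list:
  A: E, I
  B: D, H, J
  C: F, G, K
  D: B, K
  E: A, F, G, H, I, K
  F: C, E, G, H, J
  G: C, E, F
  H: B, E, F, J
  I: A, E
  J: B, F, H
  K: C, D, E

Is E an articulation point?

Deleting E raises the number of components from 1 to 2, so E is a cut vertex.

Yes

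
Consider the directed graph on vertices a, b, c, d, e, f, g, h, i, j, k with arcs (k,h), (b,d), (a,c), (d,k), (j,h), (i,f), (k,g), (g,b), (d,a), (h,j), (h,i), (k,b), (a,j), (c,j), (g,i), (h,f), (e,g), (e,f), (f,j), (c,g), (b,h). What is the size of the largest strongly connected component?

{a, b, c, d, g, k} are all mutually reachable — one SCC of size 6.
{f, h, i, j} are all mutually reachable — one SCC of size 4.
{e} is an SCC by itself.
The largest has 6 vertices.

6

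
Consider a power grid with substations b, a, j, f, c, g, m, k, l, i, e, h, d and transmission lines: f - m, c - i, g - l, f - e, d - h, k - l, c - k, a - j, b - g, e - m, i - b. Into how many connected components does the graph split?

Starting from d we can reach d, h. That is one component of size 2.
Starting from a we can reach a, j. That is one component of size 2.
Starting from e we can reach e, f, m. That is one component of size 3.
Starting from b we can reach b, c, g, i, k, l. That is one component of size 6.
Total: 4 components.

4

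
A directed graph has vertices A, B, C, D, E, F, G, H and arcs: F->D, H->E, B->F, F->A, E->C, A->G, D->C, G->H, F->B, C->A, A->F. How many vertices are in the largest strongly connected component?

8

{A, B, C, D, E, F, G, H} are all mutually reachable — one SCC of size 8.
The largest has 8 vertices.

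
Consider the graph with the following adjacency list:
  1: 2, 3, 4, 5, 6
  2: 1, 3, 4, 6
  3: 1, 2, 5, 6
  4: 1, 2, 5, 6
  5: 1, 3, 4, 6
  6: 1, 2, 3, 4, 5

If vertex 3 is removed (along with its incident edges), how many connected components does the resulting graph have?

1

With 3 gone, the remaining components are: {1, 2, 4, 5, 6}.
That is 1 component.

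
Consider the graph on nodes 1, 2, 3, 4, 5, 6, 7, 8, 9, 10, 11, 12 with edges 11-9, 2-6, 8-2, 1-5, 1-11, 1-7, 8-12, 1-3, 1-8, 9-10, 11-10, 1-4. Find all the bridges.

1-11, 1-3, 1-4, 1-5, 1-7, 1-8, 12-8, 2-6, 2-8

The edges on the cycle 11-9-10-11 are not bridges since each lies on that cycle.
But removing 11-1 disconnects 11 from 1; removing 5-1 disconnects 5 from 1; removing 4-1 disconnects 4 from 1; removing 7-1 disconnects 7 from 1 — these are bridges.
In total 9 edges are bridges.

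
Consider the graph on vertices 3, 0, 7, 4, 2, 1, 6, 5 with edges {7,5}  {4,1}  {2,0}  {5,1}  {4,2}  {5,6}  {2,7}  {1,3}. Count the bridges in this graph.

3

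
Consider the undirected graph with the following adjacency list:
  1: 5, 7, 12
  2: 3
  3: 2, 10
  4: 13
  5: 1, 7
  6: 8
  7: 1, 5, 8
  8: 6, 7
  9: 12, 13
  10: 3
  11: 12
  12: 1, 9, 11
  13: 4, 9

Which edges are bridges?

1-12, 10-3, 11-12, 12-9, 13-4, 13-9, 2-3, 6-8, 7-8

The edges on the cycle 5-7-1-5 are not bridges since each lies on that cycle.
But removing 12-9 disconnects 12 from 9; removing 1-12 disconnects 1 from 12; removing 3-2 disconnects 3 from 2; removing 12-11 disconnects 12 from 11 — these are bridges.
In total 9 edges are bridges.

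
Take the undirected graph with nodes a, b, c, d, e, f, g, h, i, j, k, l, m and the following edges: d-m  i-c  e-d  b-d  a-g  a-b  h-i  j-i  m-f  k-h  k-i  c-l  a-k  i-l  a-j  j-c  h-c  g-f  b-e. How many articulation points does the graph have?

1

Removing a increases the component count from 1 to 2, so a is a cut vertex.
By contrast removing b leaves 1 component; it is not a cut vertex. No other vertex is a cut vertex either.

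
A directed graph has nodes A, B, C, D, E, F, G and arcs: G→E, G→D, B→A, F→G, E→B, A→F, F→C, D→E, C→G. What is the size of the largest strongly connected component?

{A, B, C, D, E, F, G} are all mutually reachable — one SCC of size 7.
The largest has 7 vertices.

7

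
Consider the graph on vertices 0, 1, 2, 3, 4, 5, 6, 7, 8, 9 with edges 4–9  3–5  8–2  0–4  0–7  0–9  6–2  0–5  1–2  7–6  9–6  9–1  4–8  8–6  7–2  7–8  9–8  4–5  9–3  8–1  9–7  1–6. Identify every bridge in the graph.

none

The edges on the cycle 0-4-5-0 are not bridges since each lies on that cycle.
Every edge lies on some cycle, so there are no bridges.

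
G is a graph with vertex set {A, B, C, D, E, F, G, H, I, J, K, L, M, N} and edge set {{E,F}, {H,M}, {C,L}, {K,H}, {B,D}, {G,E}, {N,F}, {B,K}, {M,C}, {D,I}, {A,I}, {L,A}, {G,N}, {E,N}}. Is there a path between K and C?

From K we can reach A, B, C, D, H, I, K, L, M, which includes C.

Yes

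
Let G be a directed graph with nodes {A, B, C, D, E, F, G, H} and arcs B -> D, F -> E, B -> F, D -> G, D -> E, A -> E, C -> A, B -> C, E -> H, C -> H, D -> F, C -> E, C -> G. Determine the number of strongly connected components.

{F} is an SCC by itself.
{D} is an SCC by itself.
{H} is an SCC by itself.
{A} is an SCC by itself.
{B} is an SCC by itself.
(and 3 more singleton SCCs)
That gives 8 strongly connected components.

8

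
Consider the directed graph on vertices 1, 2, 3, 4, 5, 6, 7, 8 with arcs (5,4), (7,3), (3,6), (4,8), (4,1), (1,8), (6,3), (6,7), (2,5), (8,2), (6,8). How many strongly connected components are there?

2

{1, 2, 4, 5, 8} are all mutually reachable — one SCC of size 5.
{3, 6, 7} are all mutually reachable — one SCC of size 3.
That gives 2 strongly connected components.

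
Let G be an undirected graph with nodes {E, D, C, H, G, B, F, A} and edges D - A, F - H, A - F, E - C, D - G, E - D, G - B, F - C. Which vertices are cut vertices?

Removing D increases the component count from 1 to 2, so D is a cut vertex.
Removing F increases the component count from 1 to 2, so F is a cut vertex.
Removing G increases the component count from 1 to 2, so G is a cut vertex.
By contrast removing B leaves 1 component; it is not a cut vertex. No other vertex is a cut vertex either.

D, F, G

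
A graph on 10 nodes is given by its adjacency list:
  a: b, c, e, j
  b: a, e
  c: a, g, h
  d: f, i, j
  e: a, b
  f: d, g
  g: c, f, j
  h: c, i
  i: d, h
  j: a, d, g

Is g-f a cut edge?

No

After removing g-f, the path g-j-d-f still connects them, so the edge is not a bridge.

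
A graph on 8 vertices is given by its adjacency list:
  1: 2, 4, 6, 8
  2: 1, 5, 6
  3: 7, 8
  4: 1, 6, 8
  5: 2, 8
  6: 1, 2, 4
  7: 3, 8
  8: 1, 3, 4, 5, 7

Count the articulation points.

1

Removing 8 increases the component count from 1 to 2, so 8 is a cut vertex.
By contrast removing 4 leaves 1 component; it is not a cut vertex. No other vertex is a cut vertex either.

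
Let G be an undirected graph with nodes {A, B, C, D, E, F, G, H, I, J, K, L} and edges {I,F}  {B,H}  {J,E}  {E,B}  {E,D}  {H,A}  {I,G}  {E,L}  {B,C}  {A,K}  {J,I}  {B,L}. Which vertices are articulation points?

A, B, E, H, I, J

Removing A increases the component count from 1 to 2, so A is a cut vertex.
Removing B increases the component count from 1 to 3, so B is a cut vertex.
Removing E increases the component count from 1 to 3, so E is a cut vertex.
Likewise H, I, J are cut vertices.
By contrast removing L leaves 1 component; it is not a cut vertex. No other vertex is a cut vertex either.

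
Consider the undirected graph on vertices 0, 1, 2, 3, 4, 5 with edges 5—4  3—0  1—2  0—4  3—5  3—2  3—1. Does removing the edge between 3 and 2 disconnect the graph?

No

After removing 3—2, the path 3-1-2 still connects them, so the edge is not a bridge.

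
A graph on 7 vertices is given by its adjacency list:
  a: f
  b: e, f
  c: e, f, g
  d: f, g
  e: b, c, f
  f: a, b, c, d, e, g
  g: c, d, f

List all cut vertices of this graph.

f

Removing f increases the component count from 1 to 2, so f is a cut vertex.
By contrast removing d leaves 1 component; it is not a cut vertex. No other vertex is a cut vertex either.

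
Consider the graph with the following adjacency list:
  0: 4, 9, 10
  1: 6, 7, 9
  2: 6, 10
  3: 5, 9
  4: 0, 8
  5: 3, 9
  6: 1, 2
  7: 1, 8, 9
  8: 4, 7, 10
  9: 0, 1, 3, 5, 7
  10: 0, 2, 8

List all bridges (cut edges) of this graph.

none

The edges on the cycle 9-3-5-9 are not bridges since each lies on that cycle.
Every edge lies on some cycle, so there are no bridges.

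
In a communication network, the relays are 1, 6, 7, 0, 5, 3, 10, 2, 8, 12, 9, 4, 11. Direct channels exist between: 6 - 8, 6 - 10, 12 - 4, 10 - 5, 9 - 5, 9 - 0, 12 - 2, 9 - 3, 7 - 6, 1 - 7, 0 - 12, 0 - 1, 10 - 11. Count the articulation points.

5

Removing 0 increases the component count from 1 to 2, so 0 is a cut vertex.
Removing 6 increases the component count from 1 to 2, so 6 is a cut vertex.
Removing 9 increases the component count from 1 to 2, so 9 is a cut vertex.
Likewise 10, 12 are cut vertices.
By contrast removing 3 leaves 1 component; it is not a cut vertex. No other vertex is a cut vertex either.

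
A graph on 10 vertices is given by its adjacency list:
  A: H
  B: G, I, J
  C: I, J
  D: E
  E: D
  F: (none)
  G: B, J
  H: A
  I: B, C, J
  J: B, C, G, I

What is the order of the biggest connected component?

F is isolated — a component by itself.
Starting from A we can reach A, H. That is one component of size 2.
Starting from D we can reach D, E. That is one component of size 2.
Starting from B we can reach B, C, G, I, J. That is one component of size 5.
The largest has 5 vertices.

5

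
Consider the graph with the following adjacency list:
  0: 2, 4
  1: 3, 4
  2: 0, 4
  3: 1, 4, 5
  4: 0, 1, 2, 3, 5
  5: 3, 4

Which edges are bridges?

none

The edges on the cycle 4-0-2-4 are not bridges since each lies on that cycle.
Every edge lies on some cycle, so there are no bridges.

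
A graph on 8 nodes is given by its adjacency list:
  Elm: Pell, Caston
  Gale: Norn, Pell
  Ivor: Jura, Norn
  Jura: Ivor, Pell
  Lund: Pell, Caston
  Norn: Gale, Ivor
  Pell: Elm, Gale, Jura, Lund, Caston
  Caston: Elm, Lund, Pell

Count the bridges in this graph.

The edges on the cycle Pell-Lund-Caston-Pell are not bridges since each lies on that cycle.
Every edge lies on some cycle, so there are no bridges.

0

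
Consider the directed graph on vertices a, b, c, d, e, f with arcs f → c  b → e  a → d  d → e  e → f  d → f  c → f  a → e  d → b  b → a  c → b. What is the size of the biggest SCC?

6

{a, b, c, d, e, f} are all mutually reachable — one SCC of size 6.
The largest has 6 vertices.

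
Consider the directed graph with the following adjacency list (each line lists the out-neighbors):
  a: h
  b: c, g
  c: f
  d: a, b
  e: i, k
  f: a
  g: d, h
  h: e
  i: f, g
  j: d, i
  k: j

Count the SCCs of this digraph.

1

{a, b, c, d, e, f, g, h, i, j, k} are all mutually reachable — one SCC of size 11.
That gives 1 strongly connected component.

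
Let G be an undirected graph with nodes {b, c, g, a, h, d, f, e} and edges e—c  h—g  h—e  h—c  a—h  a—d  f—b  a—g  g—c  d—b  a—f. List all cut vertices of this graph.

a

Removing a increases the component count from 1 to 2, so a is a cut vertex.
By contrast removing g leaves 1 component; it is not a cut vertex. No other vertex is a cut vertex either.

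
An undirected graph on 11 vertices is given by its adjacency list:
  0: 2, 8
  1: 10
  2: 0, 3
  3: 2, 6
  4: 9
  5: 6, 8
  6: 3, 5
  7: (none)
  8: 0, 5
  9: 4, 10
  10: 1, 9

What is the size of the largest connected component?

7 is isolated — a component by itself.
Starting from 1 we can reach 1, 4, 9, 10. That is one component of size 4.
Starting from 0 we can reach 0, 2, 3, 5, 6, 8. That is one component of size 6.
The largest has 6 vertices.

6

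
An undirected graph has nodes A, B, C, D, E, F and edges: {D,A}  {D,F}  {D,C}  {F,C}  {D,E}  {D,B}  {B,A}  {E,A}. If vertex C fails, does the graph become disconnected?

Deleting C leaves 1 component (was 1) (its neighbors D, F remain connected to each other), so C is not a cut vertex.

No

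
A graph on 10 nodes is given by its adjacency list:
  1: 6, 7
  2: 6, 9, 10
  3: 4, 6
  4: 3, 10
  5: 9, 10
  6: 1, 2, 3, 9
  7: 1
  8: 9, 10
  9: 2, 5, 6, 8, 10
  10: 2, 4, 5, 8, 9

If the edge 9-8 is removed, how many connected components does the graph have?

9 and 8 are still connected via 9-10-8, so the component count stays at 1.

1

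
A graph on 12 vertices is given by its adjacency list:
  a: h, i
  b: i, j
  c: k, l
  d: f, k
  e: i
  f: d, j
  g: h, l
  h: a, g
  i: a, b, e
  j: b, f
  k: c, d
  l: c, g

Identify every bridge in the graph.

e-i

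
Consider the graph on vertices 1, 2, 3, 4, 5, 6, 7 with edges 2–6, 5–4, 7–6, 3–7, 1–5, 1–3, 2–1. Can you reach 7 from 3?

From 3 we can reach 1, 2, 3, 4, 5, 6, 7, which includes 7.

Yes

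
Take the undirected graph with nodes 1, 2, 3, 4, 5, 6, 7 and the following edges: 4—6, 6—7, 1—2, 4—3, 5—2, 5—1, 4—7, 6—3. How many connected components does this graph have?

Starting from 1 we can reach 1, 2, 5. That is one component of size 3.
Starting from 3 we can reach 3, 4, 6, 7. That is one component of size 4.
Total: 2 components.

2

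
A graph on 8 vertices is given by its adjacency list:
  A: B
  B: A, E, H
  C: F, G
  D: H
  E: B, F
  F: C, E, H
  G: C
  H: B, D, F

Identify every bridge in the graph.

The edges on the cycle B-E-F-H-B are not bridges since each lies on that cycle.
But removing B-A disconnects B from A; removing F-C disconnects F from C; removing H-D disconnects H from D; removing C-G disconnects C from G — these are bridges.

A-B, C-F, C-G, D-H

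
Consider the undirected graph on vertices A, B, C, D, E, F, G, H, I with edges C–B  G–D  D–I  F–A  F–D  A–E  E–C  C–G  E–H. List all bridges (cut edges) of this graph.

B-C, D-I, E-H

The edges on the cycle F-A-E-C-G-D-F are not bridges since each lies on that cycle.
But removing H–E disconnects H from E; removing D–I disconnects D from I; removing C–B disconnects C from B — these are bridges.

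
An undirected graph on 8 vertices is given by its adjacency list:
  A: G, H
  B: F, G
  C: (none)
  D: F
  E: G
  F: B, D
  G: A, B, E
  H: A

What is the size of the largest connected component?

7

C is isolated — a component by itself.
Starting from A we can reach A, B, D, E, F, G, H. That is one component of size 7.
The largest has 7 vertices.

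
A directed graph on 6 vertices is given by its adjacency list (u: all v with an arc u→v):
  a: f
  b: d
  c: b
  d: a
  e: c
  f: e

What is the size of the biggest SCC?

{a, b, c, d, e, f} are all mutually reachable — one SCC of size 6.
The largest has 6 vertices.

6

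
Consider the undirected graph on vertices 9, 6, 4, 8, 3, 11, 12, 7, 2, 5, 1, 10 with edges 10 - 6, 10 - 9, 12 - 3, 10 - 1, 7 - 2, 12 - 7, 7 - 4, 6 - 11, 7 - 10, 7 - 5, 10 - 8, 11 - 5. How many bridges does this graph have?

The edges on the cycle 7-10-6-11-5-7 are not bridges since each lies on that cycle.
But removing 10 - 9 disconnects 10 from 9; removing 3 - 12 disconnects 3 from 12; removing 4 - 7 disconnects 4 from 7; removing 7 - 12 disconnects 7 from 12 — these are bridges.
In total 7 edges are bridges.

7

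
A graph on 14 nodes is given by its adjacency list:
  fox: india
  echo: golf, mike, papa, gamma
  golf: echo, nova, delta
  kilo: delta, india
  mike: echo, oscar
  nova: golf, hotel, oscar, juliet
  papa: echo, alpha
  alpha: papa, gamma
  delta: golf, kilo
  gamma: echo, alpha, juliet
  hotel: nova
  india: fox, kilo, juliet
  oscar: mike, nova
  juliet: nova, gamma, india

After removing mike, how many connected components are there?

With mike gone, the remaining components are: {fox, echo, golf, kilo, nova, papa, alpha, delta, gamma, hotel, india, oscar, juliet}.
That is 1 component.

1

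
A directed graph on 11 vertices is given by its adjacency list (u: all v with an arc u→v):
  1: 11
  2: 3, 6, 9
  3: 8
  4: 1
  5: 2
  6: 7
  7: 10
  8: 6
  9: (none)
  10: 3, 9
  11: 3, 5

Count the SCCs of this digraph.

7

{3, 6, 7, 8, 10} are all mutually reachable — one SCC of size 5.
{5} is an SCC by itself.
{9} is an SCC by itself.
{4} is an SCC by itself.
{1} is an SCC by itself.
(and 2 more singleton SCCs)
That gives 7 strongly connected components.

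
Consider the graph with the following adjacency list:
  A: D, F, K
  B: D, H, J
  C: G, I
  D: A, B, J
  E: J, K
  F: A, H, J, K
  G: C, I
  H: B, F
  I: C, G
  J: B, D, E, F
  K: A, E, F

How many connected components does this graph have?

2

Starting from C we can reach C, G, I. That is one component of size 3.
Starting from A we can reach A, B, D, E, F, H, J, K. That is one component of size 8.
Total: 2 components.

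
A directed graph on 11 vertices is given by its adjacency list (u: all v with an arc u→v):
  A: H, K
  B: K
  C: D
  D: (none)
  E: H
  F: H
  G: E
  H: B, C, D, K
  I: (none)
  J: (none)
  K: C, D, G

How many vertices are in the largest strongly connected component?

{B, E, G, H, K} are all mutually reachable — one SCC of size 5.
{A} is an SCC by itself.
{I} is an SCC by itself.
{C} is an SCC by itself.
{D} is an SCC by itself.
(and 2 more singleton SCCs)
The largest has 5 vertices.

5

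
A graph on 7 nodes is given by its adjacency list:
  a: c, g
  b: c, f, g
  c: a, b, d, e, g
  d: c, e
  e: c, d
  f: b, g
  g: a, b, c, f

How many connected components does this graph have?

Starting from a we can reach a, b, c, d, e, f, g. That is one component of size 7.
Total: 1 component.

1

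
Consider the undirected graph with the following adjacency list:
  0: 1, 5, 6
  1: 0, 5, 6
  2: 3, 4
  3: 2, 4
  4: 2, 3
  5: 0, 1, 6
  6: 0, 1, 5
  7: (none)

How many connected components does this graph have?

7 is isolated — a component by itself.
Starting from 2 we can reach 2, 3, 4. That is one component of size 3.
Starting from 0 we can reach 0, 1, 5, 6. That is one component of size 4.
Total: 3 components.

3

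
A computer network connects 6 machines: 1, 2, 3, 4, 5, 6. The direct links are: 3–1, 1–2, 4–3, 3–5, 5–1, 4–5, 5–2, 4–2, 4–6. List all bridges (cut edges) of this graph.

4-6

The edges on the cycle 4-3-5-2-4 are not bridges since each lies on that cycle.
But removing 6–4 disconnects 6 from 4 — this is a bridge.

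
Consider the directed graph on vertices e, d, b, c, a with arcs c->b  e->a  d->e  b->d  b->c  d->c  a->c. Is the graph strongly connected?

Yes

From e we can reach every vertex (a, b, c, d, e), and every vertex can reach e (a, b, c, d, e). So the whole graph is one strongly connected component.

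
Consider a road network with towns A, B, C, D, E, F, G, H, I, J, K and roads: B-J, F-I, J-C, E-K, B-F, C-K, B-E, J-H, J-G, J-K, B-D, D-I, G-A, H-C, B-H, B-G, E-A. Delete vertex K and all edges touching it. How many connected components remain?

With K gone, the remaining components are: {A, B, C, D, E, F, G, H, I, J}.
That is 1 component.

1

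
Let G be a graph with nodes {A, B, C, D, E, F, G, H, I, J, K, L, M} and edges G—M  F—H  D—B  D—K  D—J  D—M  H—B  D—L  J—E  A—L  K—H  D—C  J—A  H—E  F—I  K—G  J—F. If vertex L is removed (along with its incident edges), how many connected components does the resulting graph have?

1

With L gone, the remaining components are: {A, B, C, D, E, F, G, H, I, J, K, M}.
That is 1 component.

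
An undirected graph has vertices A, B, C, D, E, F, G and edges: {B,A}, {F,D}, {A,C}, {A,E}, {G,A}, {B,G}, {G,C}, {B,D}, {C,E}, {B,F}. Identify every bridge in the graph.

The edges on the cycle B-F-D-B are not bridges since each lies on that cycle.
Every edge lies on some cycle, so there are no bridges.

none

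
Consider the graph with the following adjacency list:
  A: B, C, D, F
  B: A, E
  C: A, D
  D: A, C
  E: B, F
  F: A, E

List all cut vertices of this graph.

Removing A increases the component count from 1 to 2, so A is a cut vertex.
By contrast removing B leaves 1 component; it is not a cut vertex. No other vertex is a cut vertex either.

A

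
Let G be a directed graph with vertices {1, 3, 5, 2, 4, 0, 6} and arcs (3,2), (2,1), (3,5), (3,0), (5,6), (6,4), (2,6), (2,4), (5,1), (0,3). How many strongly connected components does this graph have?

6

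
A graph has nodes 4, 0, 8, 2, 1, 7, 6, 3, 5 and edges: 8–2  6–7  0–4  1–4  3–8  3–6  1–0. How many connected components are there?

5 is isolated — a component by itself.
Starting from 0 we can reach 0, 1, 4. That is one component of size 3.
Starting from 2 we can reach 2, 3, 6, 7, 8. That is one component of size 5.
Total: 3 components.

3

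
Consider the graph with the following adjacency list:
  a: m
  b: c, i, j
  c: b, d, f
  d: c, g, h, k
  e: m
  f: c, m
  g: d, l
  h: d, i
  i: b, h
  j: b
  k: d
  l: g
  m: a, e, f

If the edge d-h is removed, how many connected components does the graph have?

d and h are still connected via d-c-b-i-h, so the component count stays at 1.

1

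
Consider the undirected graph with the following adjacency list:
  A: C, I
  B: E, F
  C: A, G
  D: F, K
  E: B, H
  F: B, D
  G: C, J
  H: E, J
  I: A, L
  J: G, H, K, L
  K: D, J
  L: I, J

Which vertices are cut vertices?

J

Removing J increases the component count from 1 to 2, so J is a cut vertex.
By contrast removing L leaves 1 component; it is not a cut vertex. No other vertex is a cut vertex either.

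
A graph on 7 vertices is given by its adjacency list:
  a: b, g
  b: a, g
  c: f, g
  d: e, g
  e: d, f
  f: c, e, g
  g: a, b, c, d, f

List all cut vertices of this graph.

g

Removing g increases the component count from 1 to 2, so g is a cut vertex.
By contrast removing b leaves 1 component; it is not a cut vertex. No other vertex is a cut vertex either.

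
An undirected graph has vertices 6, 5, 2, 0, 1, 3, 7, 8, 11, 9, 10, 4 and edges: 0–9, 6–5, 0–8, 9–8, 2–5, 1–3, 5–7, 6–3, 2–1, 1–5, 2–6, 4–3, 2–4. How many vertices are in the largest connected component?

10 is isolated — a component by itself.
11 is isolated — a component by itself.
Starting from 0 we can reach 0, 8, 9. That is one component of size 3.
Starting from 1 we can reach 1, 2, 3, 4, 5, 6, 7. That is one component of size 7.
The largest has 7 vertices.

7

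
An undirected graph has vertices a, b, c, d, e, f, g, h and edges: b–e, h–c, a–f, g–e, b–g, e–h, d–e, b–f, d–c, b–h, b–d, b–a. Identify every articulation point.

b

Removing b increases the component count from 1 to 2, so b is a cut vertex.
By contrast removing e leaves 1 component; it is not a cut vertex. No other vertex is a cut vertex either.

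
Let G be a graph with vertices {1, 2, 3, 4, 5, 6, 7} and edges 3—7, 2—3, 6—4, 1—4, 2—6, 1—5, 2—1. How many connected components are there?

1

Starting from 1 we can reach 1, 2, 3, 4, 5, 6, 7. That is one component of size 7.
Total: 1 component.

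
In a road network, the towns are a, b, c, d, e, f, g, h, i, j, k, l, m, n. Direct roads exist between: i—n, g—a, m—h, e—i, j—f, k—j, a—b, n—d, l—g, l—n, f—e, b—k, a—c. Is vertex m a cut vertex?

Deleting m leaves 2 components (was 2), so m is not a cut vertex.

No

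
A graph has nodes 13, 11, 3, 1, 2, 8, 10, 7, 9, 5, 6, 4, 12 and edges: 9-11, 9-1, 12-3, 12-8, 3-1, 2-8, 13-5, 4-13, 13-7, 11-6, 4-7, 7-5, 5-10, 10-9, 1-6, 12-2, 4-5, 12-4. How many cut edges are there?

The edges on the cycle 12-2-8-12 are not bridges since each lies on that cycle.
Every edge lies on some cycle, so there are no bridges.

0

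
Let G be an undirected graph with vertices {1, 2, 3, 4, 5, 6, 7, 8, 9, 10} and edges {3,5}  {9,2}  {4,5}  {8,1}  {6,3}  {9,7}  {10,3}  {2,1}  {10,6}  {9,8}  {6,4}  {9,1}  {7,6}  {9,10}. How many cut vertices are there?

Removing 9 increases the component count from 1 to 2, so 9 is a cut vertex.
By contrast removing 5 leaves 1 component; it is not a cut vertex. No other vertex is a cut vertex either.

1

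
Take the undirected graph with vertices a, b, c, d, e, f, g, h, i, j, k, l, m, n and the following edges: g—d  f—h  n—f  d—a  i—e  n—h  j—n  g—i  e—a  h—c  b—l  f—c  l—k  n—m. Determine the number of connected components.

3

Starting from b we can reach b, k, l. That is one component of size 3.
Starting from a we can reach a, d, e, g, i. That is one component of size 5.
Starting from c we can reach c, f, h, j, m, n. That is one component of size 6.
Total: 3 components.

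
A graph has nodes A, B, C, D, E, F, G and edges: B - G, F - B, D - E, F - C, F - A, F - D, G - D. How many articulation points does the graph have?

2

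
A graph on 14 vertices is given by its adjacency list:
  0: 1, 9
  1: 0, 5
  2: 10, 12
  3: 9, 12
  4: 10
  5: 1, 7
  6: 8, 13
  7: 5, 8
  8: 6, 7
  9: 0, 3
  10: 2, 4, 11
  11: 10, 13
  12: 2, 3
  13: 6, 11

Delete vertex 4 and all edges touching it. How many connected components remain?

1

With 4 gone, the remaining components are: {0, 1, 2, 3, 5, 6, 7, 8, 9, 10, 11, 12, 13}.
That is 1 component.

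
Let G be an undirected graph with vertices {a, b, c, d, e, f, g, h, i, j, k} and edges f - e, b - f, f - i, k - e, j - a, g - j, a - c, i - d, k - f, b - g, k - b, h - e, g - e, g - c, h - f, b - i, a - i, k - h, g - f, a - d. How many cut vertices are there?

Removing h, for instance, still leaves 1 component. No single vertex removal increases the component count — the graph has no articulation points.

0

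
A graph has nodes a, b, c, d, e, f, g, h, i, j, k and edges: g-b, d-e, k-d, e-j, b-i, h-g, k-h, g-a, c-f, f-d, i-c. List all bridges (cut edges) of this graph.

The edges on the cycle k-h-g-b-i-c-f-d-k are not bridges since each lies on that cycle.
But removing e-j disconnects e from j; removing a-g disconnects a from g; removing e-d disconnects e from d — these are bridges.

a-g, d-e, e-j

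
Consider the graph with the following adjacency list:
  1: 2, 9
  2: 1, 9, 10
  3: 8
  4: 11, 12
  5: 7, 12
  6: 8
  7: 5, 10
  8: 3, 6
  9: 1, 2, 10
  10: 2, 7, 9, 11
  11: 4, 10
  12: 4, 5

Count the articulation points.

Removing 8 increases the component count from 2 to 3, so 8 is a cut vertex.
Removing 10 increases the component count from 2 to 3, so 10 is a cut vertex.
By contrast removing 9 leaves 2 components; it is not a cut vertex. No other vertex is a cut vertex either.

2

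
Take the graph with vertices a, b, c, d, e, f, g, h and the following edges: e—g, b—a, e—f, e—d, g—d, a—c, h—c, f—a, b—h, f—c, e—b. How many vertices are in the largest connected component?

8

Starting from a we can reach a, b, c, d, e, f, g, h. That is one component of size 8.
The largest has 8 vertices.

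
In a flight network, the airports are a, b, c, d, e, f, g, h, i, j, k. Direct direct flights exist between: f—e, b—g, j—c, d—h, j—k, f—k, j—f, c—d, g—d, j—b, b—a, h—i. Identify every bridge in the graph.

a-b, d-h, e-f, h-i

The edges on the cycle j-b-g-d-c-j are not bridges since each lies on that cycle.
But removing a—b disconnects a from b; removing d—h disconnects d from h; removing f—e disconnects f from e; removing i—h disconnects i from h — these are bridges.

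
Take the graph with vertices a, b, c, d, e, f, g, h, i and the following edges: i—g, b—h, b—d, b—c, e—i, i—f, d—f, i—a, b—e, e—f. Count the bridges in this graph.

The edges on the cycle b-e-i-f-d-b are not bridges since each lies on that cycle.
But removing g—i disconnects g from i; removing c—b disconnects c from b; removing a—i disconnects a from i; removing h—b disconnects h from b — these are bridges.
That makes 4 bridges.

4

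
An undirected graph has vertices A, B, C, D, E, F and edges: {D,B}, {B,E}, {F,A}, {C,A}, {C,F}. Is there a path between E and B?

Yes

From E we can reach B, D, E, which includes B.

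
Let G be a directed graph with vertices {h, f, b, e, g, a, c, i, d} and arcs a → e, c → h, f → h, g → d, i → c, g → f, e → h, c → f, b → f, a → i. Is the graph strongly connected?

There is no directed path from f to a, so the graph is not strongly connected.

No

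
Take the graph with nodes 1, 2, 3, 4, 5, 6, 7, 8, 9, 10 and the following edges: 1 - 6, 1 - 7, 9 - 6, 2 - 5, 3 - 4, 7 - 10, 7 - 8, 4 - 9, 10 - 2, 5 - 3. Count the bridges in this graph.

The edges on the cycle 1-7-10-2-5-3-4-9-6-1 are not bridges since each lies on that cycle.
But removing 7 - 8 disconnects 7 from 8 — this is a bridge.

1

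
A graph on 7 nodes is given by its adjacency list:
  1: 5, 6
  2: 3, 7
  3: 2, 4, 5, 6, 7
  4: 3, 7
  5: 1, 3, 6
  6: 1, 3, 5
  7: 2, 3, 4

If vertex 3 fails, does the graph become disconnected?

Yes

Deleting 3 raises the number of components from 1 to 2, so 3 is a cut vertex.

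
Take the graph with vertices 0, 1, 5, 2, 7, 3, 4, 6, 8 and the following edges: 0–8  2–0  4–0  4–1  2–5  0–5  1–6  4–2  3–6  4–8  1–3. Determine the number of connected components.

2

7 is isolated — a component by itself.
Starting from 0 we can reach 0, 1, 2, 3, 4, 5, 6, 8. That is one component of size 8.
Total: 2 components.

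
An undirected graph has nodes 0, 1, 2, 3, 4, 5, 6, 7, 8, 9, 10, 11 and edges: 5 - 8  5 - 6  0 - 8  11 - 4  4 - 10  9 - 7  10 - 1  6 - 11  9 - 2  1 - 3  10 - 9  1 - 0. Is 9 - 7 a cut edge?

Removing 9 - 7 leaves no path between 9 and 7: the component count goes from 1 to 2. So it is a bridge.

Yes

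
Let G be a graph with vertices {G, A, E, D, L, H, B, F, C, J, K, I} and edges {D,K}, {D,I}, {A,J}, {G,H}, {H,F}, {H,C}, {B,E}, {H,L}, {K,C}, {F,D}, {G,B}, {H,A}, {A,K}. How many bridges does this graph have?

The edges on the cycle H-F-D-K-A-H are not bridges since each lies on that cycle.
But removing H—L disconnects H from L; removing B—G disconnects B from G; removing J—A disconnects J from A; removing H—G disconnects H from G — these are bridges.
In total 6 edges are bridges.

6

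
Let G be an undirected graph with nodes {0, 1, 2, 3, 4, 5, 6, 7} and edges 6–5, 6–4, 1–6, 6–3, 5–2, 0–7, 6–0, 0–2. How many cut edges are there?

4

The edges on the cycle 6-5-2-0-6 are not bridges since each lies on that cycle.
But removing 6–3 disconnects 6 from 3; removing 7–0 disconnects 7 from 0; removing 4–6 disconnects 4 from 6; removing 1–6 disconnects 1 from 6 — these are bridges.
That makes 4 bridges.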